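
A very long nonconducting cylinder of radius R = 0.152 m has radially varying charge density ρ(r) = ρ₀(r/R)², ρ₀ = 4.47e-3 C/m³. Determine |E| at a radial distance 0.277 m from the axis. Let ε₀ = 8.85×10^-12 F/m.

1.05×10^7 N/C

By cylindrical symmetry E is radial; use a coaxial Gaussian cylinder of radius 0.277 m and length L (r > R, full charge per length enclosed).
λ_enc = 2π ∫₀^R ρ₀(r'/R)^2 r' dr' = 2πρ₀R²/4 = 1.622e-4 C/m.
By Gauss's law (flux through the curved wall only), E·2πrL = λ_enc L/ε₀.
E = |λ_enc|/(2πε₀r) = (1.622×10^-4)/(2π·8.85×10^-12·0.277) = 1.05×10^7 N/C.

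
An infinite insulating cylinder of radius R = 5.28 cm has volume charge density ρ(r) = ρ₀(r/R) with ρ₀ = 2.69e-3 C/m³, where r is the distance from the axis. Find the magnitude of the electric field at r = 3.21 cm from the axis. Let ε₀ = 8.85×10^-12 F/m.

1.98e6 N/C

Coaxial Gaussian cylinder, radius r = 3.21 cm, length L (r < R).
Integrating ρ over the cross-section to radius r: λ_enc = (2πρ₀/R) ∫₀^r r'^2 dr' = 2πρ₀ r^3/(3·R) = 3.529e-6 C/m.
Applying ∮E·dA = Q_enc/ε₀ with the end caps contributing no flux:
E = |λ_enc|/(2πε₀r) = (3.529×10^-6)/(2π·8.85×10^-12·0.0321) = 1.98×10^6 N/C.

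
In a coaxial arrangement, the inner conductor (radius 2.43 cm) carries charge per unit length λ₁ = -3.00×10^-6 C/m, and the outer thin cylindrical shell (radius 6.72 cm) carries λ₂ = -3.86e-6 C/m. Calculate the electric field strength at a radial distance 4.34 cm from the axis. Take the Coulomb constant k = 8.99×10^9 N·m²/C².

By cylindrical symmetry E is radial; use a coaxial Gaussian cylinder of radius 4.34 cm and length L (between the conductors, 2.43 cm < r < 6.72 cm).
The shell at 6.72 cm lies outside the Gaussian surface, so λ_enc = λ₁ = -3.00×10^-6 C/m.
Applying ∮E·dA = Q_enc/ε₀ with the end caps contributing no flux:
E = 2k|λ_enc|/r = 2(8.99×10^9)(3.00×10^-6)/(0.0434) = 1.24×10^6 N/C.

E = 1.24e6 N/C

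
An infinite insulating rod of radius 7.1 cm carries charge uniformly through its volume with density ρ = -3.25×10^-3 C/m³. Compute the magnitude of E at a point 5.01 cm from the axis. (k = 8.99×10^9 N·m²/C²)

9.20×10^6 N/C

Coaxial Gaussian cylinder, radius r = 5.01 cm, length L (r < R).
Enclosed charge per unit length: λ_enc = ρ·πr² = (-3.25×10^-3)π(0.0501)² = -2.563e-5 C/m.
By Gauss's law (flux through the curved wall only), E·2πrL = λ_enc L/ε₀.
E = 2k|λ_enc|/r = 2(8.99×10^9)(2.563e-5)/(0.0501) = 9.20×10^6 N/C.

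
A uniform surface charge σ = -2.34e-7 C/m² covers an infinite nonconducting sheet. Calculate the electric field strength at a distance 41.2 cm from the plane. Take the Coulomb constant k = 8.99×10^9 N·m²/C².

The symmetry is planar: E is normal to the sheet and the same magnitude on both sides. Take a pillbox straddling the sheet with end-cap area A.
Flux Φ = 2EA and Q_enc = σA, so 2EA = σA/ε₀ ⇒ E = |σ|/(2ε₀), independent of distance.
E = 2πk|σ| = 2π(8.99×10^9)(2.34×10^-7) = 1.32e4 N/C.

|E| ≈ 1.32×10^4 N/C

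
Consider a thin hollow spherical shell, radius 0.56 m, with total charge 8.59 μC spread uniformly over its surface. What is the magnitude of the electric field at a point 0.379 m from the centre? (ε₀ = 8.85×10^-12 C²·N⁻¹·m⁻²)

E = 0 (no enclosed charge)

Symmetry ⇒ E = E(r) r̂. Gaussian sphere of radius r = 0.379 m (inside the shell, r < 0.56 m).
No charge lies within this surface, so Q_enc = 0 and Gauss's law gives E·4πr² = 0 ⇒ E = 0.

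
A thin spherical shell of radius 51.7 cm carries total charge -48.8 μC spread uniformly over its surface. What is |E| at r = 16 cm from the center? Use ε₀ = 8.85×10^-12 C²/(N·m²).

E = 0

By spherical symmetry E is radial; choose a Gaussian sphere of radius r = 16 cm (inside the shell, r < 51.7 cm).
All the charge is outside the Gaussian surface: Q_enc = 0, hence E = 0 everywhere inside the shell.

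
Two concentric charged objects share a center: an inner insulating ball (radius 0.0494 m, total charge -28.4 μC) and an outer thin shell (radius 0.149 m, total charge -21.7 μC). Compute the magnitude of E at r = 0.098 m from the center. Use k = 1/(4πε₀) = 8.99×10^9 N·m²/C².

Symmetry ⇒ E = E(r) r̂. Gaussian sphere of radius r = 0.098 m (between the bodies, 0.0494 m < r < 0.149 m).
The shell at 0.149 m lies outside the Gaussian surface, so Q_enc = -28.4 μC = -2.84e-5 C.
Applying ∮E·dA = Q_enc/ε₀ with Φ = E(4πr²):
E = k|Q_enc|/r² = (8.99×10^9)(2.84e-5)/(0.098)² = 2.66×10^7 N/C.

|E| ≈ 2.66×10^7 N/C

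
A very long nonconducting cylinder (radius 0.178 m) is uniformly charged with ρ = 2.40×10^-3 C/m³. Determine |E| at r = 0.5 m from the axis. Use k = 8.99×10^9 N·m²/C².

Coaxial Gaussian cylinder, radius r = 0.5 m, length L (r > 0.178 m, full cross-section enclosed).
λ_enc = ρ·πR² = (2.40×10^-3)π(0.178)² = 2.389×10^-4 C/m.
Gauss's law: E·2πrL = λ_enc L/ε₀.
E = 2k|λ_enc|/r = 2(8.99×10^9)(2.389×10^-4)/(0.5) = 8.59×10^6 N/C.

|E| ≈ 8.59e6 N/C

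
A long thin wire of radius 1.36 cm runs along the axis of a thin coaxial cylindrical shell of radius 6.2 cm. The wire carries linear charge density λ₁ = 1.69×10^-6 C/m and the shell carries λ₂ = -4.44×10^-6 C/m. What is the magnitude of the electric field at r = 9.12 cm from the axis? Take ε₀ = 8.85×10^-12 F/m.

E ≈ 5.42×10^5 N/C

By cylindrical symmetry E is radial; use a coaxial Gaussian cylinder of radius 9.12 cm and length L (r > 6.2 cm, enclosing both).
λ_enc = λ₁ + λ₂ = (1.69e-6) + (-4.44×10^-6) = -2.75×10^-6 C/m.
Gauss's law: E·2πrL = λ_enc L/ε₀.
E = |λ_enc|/(2πε₀r) = (2.75e-6)/(2π·8.85×10^-12·0.0912) = 5.42×10^5 N/C.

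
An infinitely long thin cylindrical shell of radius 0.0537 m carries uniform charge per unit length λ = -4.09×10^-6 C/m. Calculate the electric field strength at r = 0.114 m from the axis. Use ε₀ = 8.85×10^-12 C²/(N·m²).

E ≈ 6.45×10^5 N/C

By cylindrical symmetry E is radial; use a coaxial Gaussian cylinder of radius 0.114 m and length L (r > 0.0537 m).
The full line charge is enclosed: λ_enc = -4.09×10^-6 C/m.
By Gauss's law (flux through the curved wall only), E·2πrL = λ_enc L/ε₀.
E = |λ_enc|/(2πε₀r) = (4.09e-6)/(2π·8.85×10^-12·0.114) = 6.45e5 N/C.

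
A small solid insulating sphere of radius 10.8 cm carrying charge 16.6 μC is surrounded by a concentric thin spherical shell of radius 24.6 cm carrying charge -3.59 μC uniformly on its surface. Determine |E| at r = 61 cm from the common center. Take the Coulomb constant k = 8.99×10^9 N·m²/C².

Symmetry ⇒ E = E(r) r̂. Gaussian sphere of radius r = 61 cm (r > 24.6 cm, enclosing both).
Q_enc = (16.6 μC) + (-3.59 μC) = 1.301e-5 C.
Applying ∮E·dA = Q_enc/ε₀ with Φ = E(4πr²):
E = k|Q_enc|/r² = (8.99×10^9)(1.301×10^-5)/(0.61)² = 3.14e5 N/C.

|E| = 3.14e5 N/C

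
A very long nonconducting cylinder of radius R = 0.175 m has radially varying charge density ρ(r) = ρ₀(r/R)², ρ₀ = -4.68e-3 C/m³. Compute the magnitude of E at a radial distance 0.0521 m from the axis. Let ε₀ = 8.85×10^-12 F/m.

E = 6.10e5 N/C

Take a coaxial cylindrical Gaussian surface of radius r = 0.0521 m and length L (r < R).
λ_enc = ∫₀^r ρ(r')·2πr' dr' = (2πρ₀/R²)·r^4/4 = -1.769e-6 C/m.
By Gauss's law (flux through the curved wall only), E·2πrL = λ_enc L/ε₀.
E = |λ_enc|/(2πε₀r) = (1.769×10^-6)/(2π·8.85×10^-12·0.0521) = 6.10×10^5 N/C.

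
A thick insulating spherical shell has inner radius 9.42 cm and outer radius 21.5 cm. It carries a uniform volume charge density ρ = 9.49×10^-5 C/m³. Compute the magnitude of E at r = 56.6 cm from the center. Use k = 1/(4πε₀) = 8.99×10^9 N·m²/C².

Use a concentric Gaussian sphere at r = 56.6 cm (r > 21.5 cm, enclosing the whole shell).
Q_enc = ρ·(4π/3)(b³ − a³) = (9.49e-5)·(4π/3)·((0.215)³ − (0.0942)³) = 3.618×10^-6 C.
By Gauss's law, ∮E·dA = E·4πr² = Q_enc/ε₀.
E = k|Q_enc|/r² = (8.99×10^9)(3.618×10^-6)/(0.566)² = 1.02e5 N/C.

1.02e5 N/C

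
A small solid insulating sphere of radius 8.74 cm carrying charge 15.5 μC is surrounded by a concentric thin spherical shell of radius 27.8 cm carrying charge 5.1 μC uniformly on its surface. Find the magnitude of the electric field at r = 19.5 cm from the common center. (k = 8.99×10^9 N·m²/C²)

Use a concentric Gaussian sphere at r = 19.5 cm (between the bodies, 8.74 cm < r < 27.8 cm).
The shell at 27.8 cm lies outside the Gaussian surface, so Q_enc = 15.5 μC = 1.55×10^-5 C.
Gauss's law: E·4πr² = Q_enc/ε₀.
E = k|Q_enc|/r² = (8.99×10^9)(1.55×10^-5)/(0.195)² = 3.66×10^6 N/C.

|E| = 3.66×10^6 N/C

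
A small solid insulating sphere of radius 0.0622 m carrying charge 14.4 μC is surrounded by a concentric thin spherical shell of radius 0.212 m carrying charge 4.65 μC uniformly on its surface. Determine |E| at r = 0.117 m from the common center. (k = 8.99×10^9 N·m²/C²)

Use a concentric Gaussian sphere at r = 0.117 m (between the bodies, 0.0622 m < r < 0.212 m).
The shell at 0.212 m lies outside the Gaussian surface, so Q_enc = 14.4 μC = 1.44×10^-5 C.
Gauss's law: E·4πr² = Q_enc/ε₀.
E = k|Q_enc|/r² = (8.99×10^9)(1.44×10^-5)/(0.117)² = 9.46e6 N/C.

E = 9.46×10^6 N/C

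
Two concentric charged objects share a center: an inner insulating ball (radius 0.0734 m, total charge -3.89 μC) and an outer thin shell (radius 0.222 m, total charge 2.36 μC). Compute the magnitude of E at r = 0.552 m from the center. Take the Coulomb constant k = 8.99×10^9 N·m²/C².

E ≈ 4.51e4 V/m

By spherical symmetry E is radial; choose a Gaussian sphere of radius r = 0.552 m (r > 0.222 m, enclosing both).
Q_enc = (-3.89 μC) + (2.36 μC) = -1.53e-6 C.
Applying ∮E·dA = Q_enc/ε₀ with Φ = E(4πr²):
E = k|Q_enc|/r² = (8.99×10^9)(1.53×10^-6)/(0.552)² = 4.51×10^4 N/C.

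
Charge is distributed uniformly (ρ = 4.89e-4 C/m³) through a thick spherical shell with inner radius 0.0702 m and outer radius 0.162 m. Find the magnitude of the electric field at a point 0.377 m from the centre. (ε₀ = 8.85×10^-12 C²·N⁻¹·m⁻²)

By spherical symmetry E is radial; choose a Gaussian sphere of radius r = 0.377 m (r > 0.162 m, enclosing the whole shell).
Q_enc = ρ·(4π/3)(b³ − a³) = (4.89×10^-4)·(4π/3)·((0.162)³ − (0.0702)³) = 8.00×10^-6 C.
Gauss's law: E·4πr² = Q_enc/ε₀.
E = |Q_enc|/(4πε₀r²) = (8.00×10^-6)/(4π·8.85×10^-12·(0.377)²) = 5.06e5 N/C.

|E| ≈ 5.06e5 N/C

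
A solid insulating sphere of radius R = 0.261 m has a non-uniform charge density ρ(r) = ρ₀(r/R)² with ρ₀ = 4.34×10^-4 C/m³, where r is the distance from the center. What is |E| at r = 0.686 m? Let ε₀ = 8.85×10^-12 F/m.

By spherical symmetry E is radial; choose a Gaussian sphere of radius r = 0.686 m (r > R, all charge enclosed).
Q_enc = 4π ∫₀^R ρ₀(r'/R)^2 r'² dr' = 4πρ₀R³/5 = 1.939×10^-5 C.
By Gauss's law, ∮E·dA = E·4πr² = Q_enc/ε₀.
E = |Q_enc|/(4πε₀r²) = (1.939e-5)/(4π·8.85×10^-12·(0.686)²) = 3.71×10^5 N/C.

|E| ≈ 3.71×10^5 N/C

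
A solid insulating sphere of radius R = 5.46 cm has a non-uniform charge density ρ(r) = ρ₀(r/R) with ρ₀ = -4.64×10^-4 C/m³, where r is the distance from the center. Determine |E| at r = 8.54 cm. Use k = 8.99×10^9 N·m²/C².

|E| = 2.92e5 N/C

Symmetry ⇒ E = E(r) r̂. Gaussian sphere of radius r = 8.54 cm (r > R, all charge enclosed).
Q_enc = 4π ∫₀^R ρ₀(r'/R)^1 r'² dr' = 4πρ₀R³/4 = -2.373×10^-7 C.
Gauss's law: E·4πr² = Q_enc/ε₀.
E = k|Q_enc|/r² = (8.99×10^9)(2.373×10^-7)/(0.0854)² = 2.92×10^5 N/C.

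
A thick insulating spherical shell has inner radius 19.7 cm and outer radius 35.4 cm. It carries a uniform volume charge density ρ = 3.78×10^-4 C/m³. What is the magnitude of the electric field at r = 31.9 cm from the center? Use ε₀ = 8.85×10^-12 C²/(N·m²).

E ≈ 3.47×10^6 N/C

By spherical symmetry E is radial; choose a Gaussian sphere of radius r = 31.9 cm (within the shell material, 19.7 cm < r < 35.4 cm).
Only the shell between 19.7 cm and r is enclosed: Q_enc = ρ·(4π/3)(r³ − a³) = (3.78×10^-4)·(4π/3)·((0.319)³ − (0.197)³) = 3.929e-5 C.
Since E is radial and uniform over the Gaussian sphere, Φ = E·4πr² = Q_enc/ε₀.
E = |Q_enc|/(4πε₀r²) = (3.929×10^-5)/(4π·8.85×10^-12·(0.319)²) = 3.47×10^6 N/C.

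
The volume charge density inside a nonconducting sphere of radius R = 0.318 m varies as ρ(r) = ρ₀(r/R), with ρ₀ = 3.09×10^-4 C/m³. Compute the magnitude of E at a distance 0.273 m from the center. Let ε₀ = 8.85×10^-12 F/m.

Symmetry ⇒ E = E(r) r̂. Gaussian sphere of radius r = 0.273 m (r < R).
Q_enc = ∫₀^r ρ(r')·4πr'² dr' = (4πρ₀/R) ∫₀^r r'^3 dr' = 4πρ₀ r^4/(4·R) = 1.696×10^-5 C.
Gauss's law: E·4πr² = Q_enc/ε₀.
E = |Q_enc|/(4πε₀r²) = (1.696×10^-5)/(4π·8.85×10^-12·(0.273)²) = 2.05×10^6 N/C.

E ≈ 2.05e6 V/m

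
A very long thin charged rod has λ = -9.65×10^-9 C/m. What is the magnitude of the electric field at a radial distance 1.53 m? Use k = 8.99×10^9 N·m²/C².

By cylindrical symmetry E is radial; use a coaxial Gaussian cylinder of radius 1.53 m and length L.
Q_enc = λL, so λ_enc = -9.65×10^-9 C/m.
Since E is radial and uniform over the curved surface, Φ = E·2πrL = Q_enc/ε₀ = λ_enc L/ε₀.
E = 2k|λ_enc|/r = 2(8.99×10^9)(9.65×10^-9)/(1.53) = 113 N/C.

113 V/m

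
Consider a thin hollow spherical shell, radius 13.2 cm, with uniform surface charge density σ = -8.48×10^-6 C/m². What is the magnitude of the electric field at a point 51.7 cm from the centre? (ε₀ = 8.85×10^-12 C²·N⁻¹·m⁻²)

6.25×10^4 N/C

Take a concentric spherical Gaussian surface of radius r = 51.7 cm (r > 13.2 cm).
The entire shell is enclosed: Q_enc = σ·4πR² = (-8.48e-6)·4π·(0.132)² = -1.857e-6 C.
Applying ∮E·dA = Q_enc/ε₀ with Φ = E(4πr²):
E = |Q_enc|/(4πε₀r²) = (1.857×10^-6)/(4π·8.85×10^-12·(0.517)²) = 6.25×10^4 N/C.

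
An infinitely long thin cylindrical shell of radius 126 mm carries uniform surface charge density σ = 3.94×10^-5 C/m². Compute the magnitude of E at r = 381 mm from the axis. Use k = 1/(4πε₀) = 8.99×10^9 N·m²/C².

Coaxial Gaussian cylinder, radius r = 381 mm, length L (r > 126 mm).
The whole shell is enclosed: λ_enc = σ·2πR = (3.94e-5)·2π·(0.126) = 3.119×10^-5 C/m.
Gauss's law: E·2πrL = λ_enc L/ε₀.
E = 2k|λ_enc|/r = 2(8.99×10^9)(3.119e-5)/(0.381) = 1.47×10^6 N/C.

E = 1.47e6 V/m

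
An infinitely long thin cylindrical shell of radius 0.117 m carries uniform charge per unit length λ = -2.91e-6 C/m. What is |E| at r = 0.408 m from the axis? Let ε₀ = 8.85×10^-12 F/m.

Choose a coaxial cylinder of radius r = 0.408 m (arbitrary length L) as the Gaussian surface (r > 0.117 m).
The full line charge is enclosed: λ_enc = -2.91e-6 C/m.
Gauss's law: E·2πrL = λ_enc L/ε₀.
E = |λ_enc|/(2πε₀r) = (2.91×10^-6)/(2π·8.85×10^-12·0.408) = 1.28e5 N/C.

E = 1.28e5 N/C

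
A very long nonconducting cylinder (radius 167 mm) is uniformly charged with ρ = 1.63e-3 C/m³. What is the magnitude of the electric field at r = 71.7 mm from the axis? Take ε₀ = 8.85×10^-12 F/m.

By cylindrical symmetry E is radial; use a coaxial Gaussian cylinder of radius 71.7 mm and length L (r < R).
Enclosed charge per unit length: λ_enc = ρ·πr² = (1.63e-3)π(0.0717)² = 2.633×10^-5 C/m.
By Gauss's law (flux through the curved wall only), E·2πrL = λ_enc L/ε₀.
E = |λ_enc|/(2πε₀r) = (2.633×10^-5)/(2π·8.85×10^-12·0.0717) = 6.60×10^6 N/C.

|E| = 6.60e6 N/C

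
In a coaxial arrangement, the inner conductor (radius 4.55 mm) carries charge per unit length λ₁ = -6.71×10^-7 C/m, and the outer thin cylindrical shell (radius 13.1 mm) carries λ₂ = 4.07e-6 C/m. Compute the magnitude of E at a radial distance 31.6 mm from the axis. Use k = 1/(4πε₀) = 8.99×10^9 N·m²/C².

1.93×10^6 V/m

By cylindrical symmetry E is radial; use a coaxial Gaussian cylinder of radius 31.6 mm and length L (r > 13.1 mm, enclosing both).
λ_enc = λ₁ + λ₂ = (-6.71×10^-7) + (4.07×10^-6) = 3.399×10^-6 C/m.
By Gauss's law (flux through the curved wall only), E·2πrL = λ_enc L/ε₀.
E = 2k|λ_enc|/r = 2(8.99×10^9)(3.399×10^-6)/(0.0316) = 1.93×10^6 N/C.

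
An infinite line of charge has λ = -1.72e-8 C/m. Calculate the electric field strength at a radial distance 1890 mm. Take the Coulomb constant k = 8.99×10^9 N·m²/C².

|E| ≈ 164 N/C

By cylindrical symmetry E is radial; use a coaxial Gaussian cylinder of radius 1890 mm and length L.
Q_enc = λL, so λ_enc = -1.72×10^-8 C/m.
By Gauss's law (flux through the curved wall only), E·2πrL = λ_enc L/ε₀.
E = 2k|λ_enc|/r = 2(8.99×10^9)(1.72×10^-8)/(1.89) = 164 N/C.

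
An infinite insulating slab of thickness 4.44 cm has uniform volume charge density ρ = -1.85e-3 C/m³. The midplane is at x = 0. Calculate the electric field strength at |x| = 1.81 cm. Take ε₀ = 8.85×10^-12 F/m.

By symmetry E is perpendicular to the slab. A Gaussian pillbox from −1.81 cm to +1.81 cm (face area A) lies entirely within the slab.
Q_enc = ρ·(2x)·A and flux = 2EA, so 2EA = 2ρxA/ε₀ ⇒ E = |ρ|x/ε₀.
E = (1.85e-3)(0.0181)/(8.85×10^-12) = 3.78e6 N/C.

E ≈ 3.78×10^6 V/m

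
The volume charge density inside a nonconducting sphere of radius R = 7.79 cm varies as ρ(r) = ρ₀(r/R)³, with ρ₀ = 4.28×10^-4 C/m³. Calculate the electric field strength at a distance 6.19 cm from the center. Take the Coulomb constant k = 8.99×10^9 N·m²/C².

|E| = 2.50×10^5 N/C

Use a concentric Gaussian sphere at r = 6.19 cm (r < R).
Integrate the density: Q_enc = 4π ∫₀^r ρ₀(r'/R)^3 r'² dr' = 4πρ₀ r^6/(6·R³) = 1.067×10^-7 C.
Since E is radial and uniform over the Gaussian sphere, Φ = E·4πr² = Q_enc/ε₀.
E = k|Q_enc|/r² = (8.99×10^9)(1.067×10^-7)/(0.0619)² = 2.50e5 N/C.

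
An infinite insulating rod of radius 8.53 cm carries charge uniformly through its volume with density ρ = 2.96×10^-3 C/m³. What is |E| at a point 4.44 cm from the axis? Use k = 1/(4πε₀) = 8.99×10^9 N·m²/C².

|E| = 7.42e6 V/m

Choose a coaxial cylinder of radius r = 4.44 cm (arbitrary length L) as the Gaussian surface (r < R).
Enclosed charge per unit length: λ_enc = ρ·πr² = (2.96×10^-3)π(0.0444)² = 1.833×10^-5 C/m.
Gauss's law: E·2πrL = λ_enc L/ε₀.
E = 2k|λ_enc|/r = 2(8.99×10^9)(1.833×10^-5)/(0.0444) = 7.42×10^6 N/C.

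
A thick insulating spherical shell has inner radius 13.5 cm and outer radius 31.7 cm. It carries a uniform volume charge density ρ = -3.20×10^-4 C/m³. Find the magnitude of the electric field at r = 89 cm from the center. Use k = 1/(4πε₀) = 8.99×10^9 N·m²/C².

4.47×10^5 N/C

Take a concentric spherical Gaussian surface of radius r = 89 cm (r > 31.7 cm, enclosing the whole shell).
Q_enc = ρ·(4π/3)(b³ − a³) = (-3.20×10^-4)·(4π/3)·((0.317)³ − (0.135)³) = -3.94×10^-5 C.
Gauss's law: E·4πr² = Q_enc/ε₀.
E = k|Q_enc|/r² = (8.99×10^9)(3.94e-5)/(0.89)² = 4.47×10^5 N/C.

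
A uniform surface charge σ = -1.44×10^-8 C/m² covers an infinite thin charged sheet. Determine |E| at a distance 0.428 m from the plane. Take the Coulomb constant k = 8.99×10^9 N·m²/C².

|E| ≈ 813 N/C

The symmetry is planar: E is normal to the sheet and the same magnitude on both sides. Take a pillbox straddling the sheet with end-cap area A.
Only the two end caps contribute flux: Φ = 2EA. With Q_enc = σA, Gauss's law gives E = |σ|/(2ε₀).
E = 2πk|σ| = 2π(8.99×10^9)(1.44×10^-8) = 813 N/C.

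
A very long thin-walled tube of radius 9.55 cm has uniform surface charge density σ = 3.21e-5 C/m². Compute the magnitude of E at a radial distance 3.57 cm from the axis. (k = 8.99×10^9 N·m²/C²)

Choose a coaxial cylinder of radius r = 3.57 cm (arbitrary length L) as the Gaussian surface (r < 9.55 cm, inside the shell).
All the surface charge lies outside this cylinder: Q_enc = 0, hence E = 0.

|E| = 0 N/C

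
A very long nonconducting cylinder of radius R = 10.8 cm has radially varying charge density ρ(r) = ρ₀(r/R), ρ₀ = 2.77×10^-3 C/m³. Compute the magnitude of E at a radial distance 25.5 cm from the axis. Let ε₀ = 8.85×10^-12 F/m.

E ≈ 4.77e6 N/C

Coaxial Gaussian cylinder, radius r = 25.5 cm, length L (r > R, full charge per length enclosed).
λ_enc = 2π ∫₀^R ρ₀(r'/R)^1 r' dr' = 2πρ₀R²/3 = 6.767×10^-5 C/m.
Applying ∮E·dA = Q_enc/ε₀ with the end caps contributing no flux:
E = |λ_enc|/(2πε₀r) = (6.767e-5)/(2π·8.85×10^-12·0.255) = 4.77×10^6 N/C.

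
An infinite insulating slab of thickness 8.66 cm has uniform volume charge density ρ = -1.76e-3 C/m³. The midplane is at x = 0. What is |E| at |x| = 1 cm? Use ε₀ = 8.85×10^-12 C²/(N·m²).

By symmetry E is perpendicular to the slab. A Gaussian pillbox from −1 cm to +1 cm (face area A) lies entirely within the slab.
Q_enc = ρ·(2x)·A and flux = 2EA, so 2EA = 2ρxA/ε₀ ⇒ E = |ρ|x/ε₀.
E = (1.76e-3)(0.01)/(8.85×10^-12) = 1.99×10^6 N/C.

E ≈ 1.99×10^6 N/C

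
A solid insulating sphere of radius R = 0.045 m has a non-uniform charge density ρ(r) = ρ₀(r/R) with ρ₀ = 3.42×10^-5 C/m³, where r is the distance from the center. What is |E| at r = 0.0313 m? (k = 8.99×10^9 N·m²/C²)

|E| = 2.10×10^4 N/C

Use a concentric Gaussian sphere at r = 0.0313 m (r < R).
Integrate the density: Q_enc = 4π ∫₀^r ρ₀(r'/R)^1 r'² dr' = 4πρ₀ r^4/(4·R) = 2.292e-9 C.
Gauss's law: E·4πr² = Q_enc/ε₀.
E = k|Q_enc|/r² = (8.99×10^9)(2.292×10^-9)/(0.0313)² = 2.10×10^4 N/C.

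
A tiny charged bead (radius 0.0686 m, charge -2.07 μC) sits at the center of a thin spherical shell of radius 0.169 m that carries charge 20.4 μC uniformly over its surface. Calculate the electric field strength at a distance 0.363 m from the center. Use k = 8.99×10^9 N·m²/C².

By spherical symmetry E is radial; choose a Gaussian sphere of radius r = 0.363 m (r > 0.169 m, enclosing both).
Q_enc = (-2.07 μC) + (20.4 μC) = 1.833×10^-5 C.
Applying ∮E·dA = Q_enc/ε₀ with Φ = E(4πr²):
E = k|Q_enc|/r² = (8.99×10^9)(1.833×10^-5)/(0.363)² = 1.25×10^6 N/C.

E ≈ 1.25e6 N/C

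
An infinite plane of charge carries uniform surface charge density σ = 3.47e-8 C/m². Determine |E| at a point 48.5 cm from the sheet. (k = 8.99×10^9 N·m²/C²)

By planar symmetry E is perpendicular to the sheet and uniform; use a Gaussian pillbox with flat faces of area A on each side of the sheet.
Flux Φ = 2EA and Q_enc = σA, so 2EA = σA/ε₀ ⇒ E = |σ|/(2ε₀), independent of distance.
E = 2πk|σ| = 2π(8.99×10^9)(3.47×10^-8) = 1.96×10^3 N/C.

E = 1.96×10^3 V/m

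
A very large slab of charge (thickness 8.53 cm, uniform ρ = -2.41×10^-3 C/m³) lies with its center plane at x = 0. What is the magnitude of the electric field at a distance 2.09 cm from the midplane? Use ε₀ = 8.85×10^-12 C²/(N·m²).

By symmetry E is perpendicular to the slab. A Gaussian pillbox from −2.09 cm to +2.09 cm (face area A) lies entirely within the slab.
Q_enc = ρ·(2x)·A and flux = 2EA, so 2EA = 2ρxA/ε₀ ⇒ E = |ρ|x/ε₀.
E = (2.41e-3)(0.0209)/(8.85×10^-12) = 5.69×10^6 N/C.

|E| = 5.69×10^6 N/C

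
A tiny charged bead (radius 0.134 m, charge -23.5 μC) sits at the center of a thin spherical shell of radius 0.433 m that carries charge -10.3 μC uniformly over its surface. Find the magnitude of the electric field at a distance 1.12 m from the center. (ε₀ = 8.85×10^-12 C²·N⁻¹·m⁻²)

Symmetry ⇒ E = E(r) r̂. Gaussian sphere of radius r = 1.12 m (r > 0.433 m, enclosing both).
Q_enc = (-23.5 μC) + (-10.3 μC) = -3.38×10^-5 C.
Gauss's law: E·4πr² = Q_enc/ε₀.
E = |Q_enc|/(4πε₀r²) = (3.38×10^-5)/(4π·8.85×10^-12·(1.12)²) = 2.42×10^5 N/C.

|E| = 2.42×10^5 N/C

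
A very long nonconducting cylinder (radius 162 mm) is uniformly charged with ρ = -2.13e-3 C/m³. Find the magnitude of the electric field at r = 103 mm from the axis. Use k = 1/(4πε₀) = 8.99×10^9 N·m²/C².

|E| ≈ 1.24×10^7 N/C

Coaxial Gaussian cylinder, radius r = 103 mm, length L (r < R).
Charge inside radius r per length L is ρ·πr²·L, so λ_enc = ρπr² = -7.099×10^-5 C/m.
Applying ∮E·dA = Q_enc/ε₀ with the end caps contributing no flux:
E = 2k|λ_enc|/r = 2(8.99×10^9)(7.099×10^-5)/(0.103) = 1.24×10^7 N/C.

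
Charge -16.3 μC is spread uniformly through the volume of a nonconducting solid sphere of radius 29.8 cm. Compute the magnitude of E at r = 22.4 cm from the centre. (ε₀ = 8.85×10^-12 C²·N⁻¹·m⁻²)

Symmetry ⇒ E = E(r) r̂. Gaussian sphere of radius r = 22.4 cm (r < R).
Only the charge within r is enclosed: Q_enc = Q·(r/R)³ = (-16.3 μC)·(22.4 cm/29.8 cm)³ = -6.923e-6 C.
Applying ∮E·dA = Q_enc/ε₀ with Φ = E(4πr²):
E = |Q_enc|/(4πε₀r²) = (6.923×10^-6)/(4π·8.85×10^-12·(0.224)²) = 1.24e6 N/C.

|E| ≈ 1.24×10^6 V/m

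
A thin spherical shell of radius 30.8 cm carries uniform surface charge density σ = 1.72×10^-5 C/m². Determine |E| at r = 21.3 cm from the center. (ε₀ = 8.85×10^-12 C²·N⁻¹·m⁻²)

E = 0 (no enclosed charge)

Take a concentric spherical Gaussian surface of radius r = 21.3 cm (inside the shell, r < 30.8 cm).
All the charge is outside the Gaussian surface: Q_enc = 0, hence E = 0 everywhere inside the shell.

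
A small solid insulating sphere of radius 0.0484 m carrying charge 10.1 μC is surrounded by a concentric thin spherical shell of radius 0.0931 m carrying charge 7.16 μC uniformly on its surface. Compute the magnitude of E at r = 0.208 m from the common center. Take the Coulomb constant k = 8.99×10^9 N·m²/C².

E ≈ 3.59×10^6 V/m

By spherical symmetry E is radial; choose a Gaussian sphere of radius r = 0.208 m (r > 0.0931 m, enclosing both).
Q_enc = (10.1 μC) + (7.16 μC) = 1.726×10^-5 C.
By Gauss's law, ∮E·dA = E·4πr² = Q_enc/ε₀.
E = k|Q_enc|/r² = (8.99×10^9)(1.726×10^-5)/(0.208)² = 3.59×10^6 N/C.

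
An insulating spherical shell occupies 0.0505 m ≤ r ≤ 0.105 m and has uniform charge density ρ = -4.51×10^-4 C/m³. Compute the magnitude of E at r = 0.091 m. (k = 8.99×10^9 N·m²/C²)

E = 1.28e6 N/C

By spherical symmetry E is radial; choose a Gaussian sphere of radius r = 0.091 m (within the shell material, 0.0505 m < r < 0.105 m).
Only the shell between 0.0505 m and r is enclosed: Q_enc = ρ·(4π/3)(r³ − a³) = (-4.51×10^-4)·(4π/3)·((0.091)³ − (0.0505)³) = -1.18×10^-6 C.
Since E is radial and uniform over the Gaussian sphere, Φ = E·4πr² = Q_enc/ε₀.
E = k|Q_enc|/r² = (8.99×10^9)(1.18e-6)/(0.091)² = 1.28e6 N/C.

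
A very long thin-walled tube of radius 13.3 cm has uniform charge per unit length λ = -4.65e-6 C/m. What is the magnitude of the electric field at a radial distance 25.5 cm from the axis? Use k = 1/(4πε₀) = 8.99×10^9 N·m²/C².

Coaxial Gaussian cylinder, radius r = 25.5 cm, length L (r > 13.3 cm).
The full line charge is enclosed: λ_enc = -4.65×10^-6 C/m.
Applying ∮E·dA = Q_enc/ε₀ with the end caps contributing no flux:
E = 2k|λ_enc|/r = 2(8.99×10^9)(4.65×10^-6)/(0.255) = 3.28e5 N/C.

|E| = 3.28e5 V/m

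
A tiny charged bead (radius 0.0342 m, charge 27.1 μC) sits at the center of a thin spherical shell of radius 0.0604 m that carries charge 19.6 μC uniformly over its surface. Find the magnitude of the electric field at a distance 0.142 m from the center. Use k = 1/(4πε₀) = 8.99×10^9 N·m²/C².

Use a concentric Gaussian sphere at r = 0.142 m (r > 0.0604 m, enclosing both).
Q_enc = (27.1 μC) + (19.6 μC) = 4.67×10^-5 C.
Gauss's law: E·4πr² = Q_enc/ε₀.
E = k|Q_enc|/r² = (8.99×10^9)(4.67×10^-5)/(0.142)² = 2.08e7 N/C.

2.08e7 N/C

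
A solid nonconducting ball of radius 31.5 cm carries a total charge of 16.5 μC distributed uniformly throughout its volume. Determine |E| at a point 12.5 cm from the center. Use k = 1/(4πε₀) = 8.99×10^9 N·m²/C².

5.93e5 N/C

Use a concentric Gaussian sphere at r = 12.5 cm (r < R).
For a uniform sphere the enclosed fraction is (r/R)³, so Q_enc = (16.5 μC)(0.125/0.315)³ = 1.031e-6 C.
Since E is radial and uniform over the Gaussian sphere, Φ = E·4πr² = Q_enc/ε₀.
E = k|Q_enc|/r² = (8.99×10^9)(1.031×10^-6)/(0.125)² = 5.93e5 N/C.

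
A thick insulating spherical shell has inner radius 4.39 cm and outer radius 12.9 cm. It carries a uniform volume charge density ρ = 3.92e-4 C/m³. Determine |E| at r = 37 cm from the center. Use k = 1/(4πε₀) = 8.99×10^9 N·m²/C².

Use a concentric Gaussian sphere at r = 37 cm (r > 12.9 cm, enclosing the whole shell).
Q_enc = ρ·(4π/3)(b³ − a³) = (3.92e-4)·(4π/3)·((0.129)³ − (0.0439)³) = 3.386e-6 C.
By Gauss's law, ∮E·dA = E·4πr² = Q_enc/ε₀.
E = k|Q_enc|/r² = (8.99×10^9)(3.386×10^-6)/(0.37)² = 2.22×10^5 N/C.

2.22×10^5 V/m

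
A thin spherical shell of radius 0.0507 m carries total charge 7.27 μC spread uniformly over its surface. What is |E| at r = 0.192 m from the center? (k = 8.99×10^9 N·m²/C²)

Take a concentric spherical Gaussian surface of radius r = 0.192 m (r > 0.0507 m).
The entire shell is enclosed: Q_enc = 7.27×10^-6 C.
Applying ∮E·dA = Q_enc/ε₀ with Φ = E(4πr²):
E = k|Q_enc|/r² = (8.99×10^9)(7.27×10^-6)/(0.192)² = 1.77×10^6 N/C.

|E| = 1.77×10^6 N/C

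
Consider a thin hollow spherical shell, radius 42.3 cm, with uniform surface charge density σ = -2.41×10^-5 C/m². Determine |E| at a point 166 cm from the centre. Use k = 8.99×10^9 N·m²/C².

|E| ≈ 1.77×10^5 N/C

Use a concentric Gaussian sphere at r = 166 cm (r > 42.3 cm).
The entire shell is enclosed: Q_enc = σ·4πR² = (-2.41×10^-5)·4π·(0.423)² = -5.419×10^-5 C.
By Gauss's law, ∮E·dA = E·4πr² = Q_enc/ε₀.
E = k|Q_enc|/r² = (8.99×10^9)(5.419e-5)/(1.66)² = 1.77×10^5 N/C.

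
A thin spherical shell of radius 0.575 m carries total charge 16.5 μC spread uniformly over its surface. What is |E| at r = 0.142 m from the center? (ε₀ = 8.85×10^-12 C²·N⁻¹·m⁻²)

E = 0

Take a concentric spherical Gaussian surface of radius r = 0.142 m (inside the shell, r < 0.575 m).
No charge lies within this surface, so Q_enc = 0 and Gauss's law gives E·4πr² = 0 ⇒ E = 0.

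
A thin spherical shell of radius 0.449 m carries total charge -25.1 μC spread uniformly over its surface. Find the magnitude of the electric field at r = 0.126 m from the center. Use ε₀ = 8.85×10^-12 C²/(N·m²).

Take a concentric spherical Gaussian surface of radius r = 0.126 m (inside the shell, r < 0.449 m).
All the charge is outside the Gaussian surface: Q_enc = 0, hence E = 0 everywhere inside the shell.

E = 0 (no enclosed charge)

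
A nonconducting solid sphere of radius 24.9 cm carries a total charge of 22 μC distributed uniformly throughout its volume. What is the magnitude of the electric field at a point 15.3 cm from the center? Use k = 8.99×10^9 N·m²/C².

|E| ≈ 1.96×10^6 V/m

Use a concentric Gaussian sphere at r = 15.3 cm (r < R).
Only the charge within r is enclosed: Q_enc = Q·(r/R)³ = (22 μC)·(15.3 cm/24.9 cm)³ = 5.104e-6 C.
By Gauss's law, ∮E·dA = E·4πr² = Q_enc/ε₀.
E = k|Q_enc|/r² = (8.99×10^9)(5.104×10^-6)/(0.153)² = 1.96e6 N/C.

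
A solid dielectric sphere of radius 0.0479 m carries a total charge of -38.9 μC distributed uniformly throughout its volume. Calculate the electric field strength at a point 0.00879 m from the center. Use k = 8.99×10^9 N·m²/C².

Take a concentric spherical Gaussian surface of radius r = 0.00879 m (r < R).
For a uniform sphere the enclosed fraction is (r/R)³, so Q_enc = (-38.9 μC)(0.00879/0.0479)³ = -2.404×10^-7 C.
Since E is radial and uniform over the Gaussian sphere, Φ = E·4πr² = Q_enc/ε₀.
E = k|Q_enc|/r² = (8.99×10^9)(2.404×10^-7)/(0.00879)² = 2.80e7 N/C.

2.80×10^7 V/m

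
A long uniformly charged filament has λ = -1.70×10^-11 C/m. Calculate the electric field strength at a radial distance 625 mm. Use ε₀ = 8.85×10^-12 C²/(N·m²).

Take a coaxial cylindrical Gaussian surface of radius r = 625 mm and length L.
Q_enc = λL, so λ_enc = -1.70×10^-11 C/m.
By Gauss's law (flux through the curved wall only), E·2πrL = λ_enc L/ε₀.
E = |λ_enc|/(2πε₀r) = (1.70×10^-11)/(2π·8.85×10^-12·0.625) = 0.489 N/C.

E ≈ 0.489 V/m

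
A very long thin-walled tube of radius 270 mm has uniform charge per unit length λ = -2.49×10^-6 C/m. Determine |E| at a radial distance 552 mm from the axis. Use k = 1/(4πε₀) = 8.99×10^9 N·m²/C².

Choose a coaxial cylinder of radius r = 552 mm (arbitrary length L) as the Gaussian surface (r > 270 mm).
The full line charge is enclosed: λ_enc = -2.49×10^-6 C/m.
Gauss's law: E·2πrL = λ_enc L/ε₀.
E = 2k|λ_enc|/r = 2(8.99×10^9)(2.49e-6)/(0.552) = 8.11×10^4 N/C.

E = 8.11×10^4 V/m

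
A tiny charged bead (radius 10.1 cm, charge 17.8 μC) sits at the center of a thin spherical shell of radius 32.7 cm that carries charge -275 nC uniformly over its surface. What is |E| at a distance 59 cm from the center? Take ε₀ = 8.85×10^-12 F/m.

E ≈ 4.53×10^5 V/m

By spherical symmetry E is radial; choose a Gaussian sphere of radius r = 59 cm (r > 32.7 cm, enclosing both).
Q_enc = (17.8 μC) + (-275 nC) = 1.753×10^-5 C.
By Gauss's law, ∮E·dA = E·4πr² = Q_enc/ε₀.
E = |Q_enc|/(4πε₀r²) = (1.753×10^-5)/(4π·8.85×10^-12·(0.59)²) = 4.53×10^5 N/C.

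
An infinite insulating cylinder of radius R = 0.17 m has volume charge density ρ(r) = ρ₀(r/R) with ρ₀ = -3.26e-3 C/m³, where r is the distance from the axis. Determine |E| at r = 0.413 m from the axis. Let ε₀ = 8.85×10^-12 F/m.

E ≈ 8.59e6 V/m

Take a coaxial cylindrical Gaussian surface of radius r = 0.413 m and length L (r > R, full charge per length enclosed).
λ_enc = 2π ∫₀^R ρ₀(r'/R)^1 r' dr' = 2πρ₀R²/3 = -1.973e-4 C/m.
Applying ∮E·dA = Q_enc/ε₀ with the end caps contributing no flux:
E = |λ_enc|/(2πε₀r) = (1.973e-4)/(2π·8.85×10^-12·0.413) = 8.59×10^6 N/C.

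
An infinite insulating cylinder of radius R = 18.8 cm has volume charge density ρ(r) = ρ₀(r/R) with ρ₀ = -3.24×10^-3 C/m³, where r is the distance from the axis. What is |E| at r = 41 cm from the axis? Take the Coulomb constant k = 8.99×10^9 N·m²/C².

E = 1.05×10^7 N/C

By cylindrical symmetry E is radial; use a coaxial Gaussian cylinder of radius 41 cm and length L (r > R, full charge per length enclosed).
λ_enc = 2π ∫₀^R ρ₀(r'/R)^1 r' dr' = 2πρ₀R²/3 = -2.398e-4 C/m.
By Gauss's law (flux through the curved wall only), E·2πrL = λ_enc L/ε₀.
E = 2k|λ_enc|/r = 2(8.99×10^9)(2.398e-4)/(0.41) = 1.05×10^7 N/C.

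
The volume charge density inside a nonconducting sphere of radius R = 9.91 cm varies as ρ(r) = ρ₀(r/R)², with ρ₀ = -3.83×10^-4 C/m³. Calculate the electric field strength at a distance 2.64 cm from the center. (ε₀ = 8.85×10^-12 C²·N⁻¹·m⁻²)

Symmetry ⇒ E = E(r) r̂. Gaussian sphere of radius r = 2.64 cm (r < R).
Q_enc = ∫₀^r ρ(r')·4πr'² dr' = (4πρ₀/R²) ∫₀^r r'^4 dr' = 4πρ₀ r^5/(5·R²) = -1.257×10^-9 C.
Gauss's law: E·4πr² = Q_enc/ε₀.
E = |Q_enc|/(4πε₀r²) = (1.257×10^-9)/(4π·8.85×10^-12·(0.0264)²) = 1.62×10^4 N/C.

|E| = 1.62×10^4 N/C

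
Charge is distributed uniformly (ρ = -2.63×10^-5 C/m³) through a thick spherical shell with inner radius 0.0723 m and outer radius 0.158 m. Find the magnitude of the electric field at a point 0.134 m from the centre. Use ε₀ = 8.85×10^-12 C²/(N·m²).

By spherical symmetry E is radial; choose a Gaussian sphere of radius r = 0.134 m (within the shell material, 0.0723 m < r < 0.158 m).
Only the shell between 0.0723 m and r is enclosed: Q_enc = ρ·(4π/3)(r³ − a³) = (-2.63×10^-5)·(4π/3)·((0.134)³ − (0.0723)³) = -2.234×10^-7 C.
Gauss's law: E·4πr² = Q_enc/ε₀.
E = |Q_enc|/(4πε₀r²) = (2.234×10^-7)/(4π·8.85×10^-12·(0.134)²) = 1.12×10^5 N/C.

E ≈ 1.12×10^5 N/C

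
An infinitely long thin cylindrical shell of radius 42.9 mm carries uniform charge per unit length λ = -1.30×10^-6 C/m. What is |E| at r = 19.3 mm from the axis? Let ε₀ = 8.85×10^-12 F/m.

E = 0

Choose a coaxial cylinder of radius r = 19.3 mm (arbitrary length L) as the Gaussian surface (r < 42.9 mm, inside the shell).
All the surface charge lies outside this cylinder: Q_enc = 0, hence E = 0.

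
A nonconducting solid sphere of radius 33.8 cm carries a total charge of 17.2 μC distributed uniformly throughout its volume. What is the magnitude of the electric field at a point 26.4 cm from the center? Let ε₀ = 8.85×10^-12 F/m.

By spherical symmetry E is radial; choose a Gaussian sphere of radius r = 26.4 cm (r < R).
For a uniform sphere the enclosed fraction is (r/R)³, so Q_enc = (17.2 μC)(0.264/0.338)³ = 8.196e-6 C.
Since E is radial and uniform over the Gaussian sphere, Φ = E·4πr² = Q_enc/ε₀.
E = |Q_enc|/(4πε₀r²) = (8.196e-6)/(4π·8.85×10^-12·(0.264)²) = 1.06×10^6 N/C.

1.06e6 N/C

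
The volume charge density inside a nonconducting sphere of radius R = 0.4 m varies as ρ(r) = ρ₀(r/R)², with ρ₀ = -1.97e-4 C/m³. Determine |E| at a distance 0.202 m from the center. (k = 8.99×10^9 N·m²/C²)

By spherical symmetry E is radial; choose a Gaussian sphere of radius r = 0.202 m (r < R).
Integrate the density: Q_enc = 4π ∫₀^r ρ₀(r'/R)^2 r'² dr' = 4πρ₀ r^5/(5·R²) = -1.041e-6 C.
Since E is radial and uniform over the Gaussian sphere, Φ = E·4πr² = Q_enc/ε₀.
E = k|Q_enc|/r² = (8.99×10^9)(1.041×10^-6)/(0.202)² = 2.29×10^5 N/C.

|E| ≈ 2.29e5 N/C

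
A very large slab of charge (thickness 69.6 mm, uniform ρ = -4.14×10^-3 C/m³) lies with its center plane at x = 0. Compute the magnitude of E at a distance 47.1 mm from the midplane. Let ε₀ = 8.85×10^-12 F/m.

The point |x| = 47.1 mm lies outside the slab (half-thickness 0.0348 m). A symmetric pillbox spanning the full slab encloses Q_enc = ρ·d·A.
Flux = 2EA ⇒ E = |ρ|d/(2ε₀), independent of distance outside.
E = (4.14e-3)(0.0696)/(2·8.85×10^-12) = 1.63×10^7 N/C.

E = 1.63e7 N/C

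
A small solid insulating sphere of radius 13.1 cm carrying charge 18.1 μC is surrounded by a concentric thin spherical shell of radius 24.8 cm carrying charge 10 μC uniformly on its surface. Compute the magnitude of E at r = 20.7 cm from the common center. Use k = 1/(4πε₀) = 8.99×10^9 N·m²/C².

|E| = 3.80×10^6 N/C

By spherical symmetry E is radial; choose a Gaussian sphere of radius r = 20.7 cm (between the bodies, 13.1 cm < r < 24.8 cm).
Only the inner charge is enclosed; the outer shell contributes nothing inside itself. Q_enc = 18.1 μC = 1.81×10^-5 C.
By Gauss's law, ∮E·dA = E·4πr² = Q_enc/ε₀.
E = k|Q_enc|/r² = (8.99×10^9)(1.81e-5)/(0.207)² = 3.80×10^6 N/C.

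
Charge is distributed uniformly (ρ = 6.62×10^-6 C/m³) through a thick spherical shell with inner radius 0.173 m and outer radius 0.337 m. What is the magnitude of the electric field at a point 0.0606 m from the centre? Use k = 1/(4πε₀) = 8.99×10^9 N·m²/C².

Take a concentric spherical Gaussian surface of radius r = 0.0606 m (r < 0.173 m, inside the empty cavity).
Q_enc = 0 (all charge lies at larger r); Gauss's law gives E = 0.

E = 0 (no enclosed charge)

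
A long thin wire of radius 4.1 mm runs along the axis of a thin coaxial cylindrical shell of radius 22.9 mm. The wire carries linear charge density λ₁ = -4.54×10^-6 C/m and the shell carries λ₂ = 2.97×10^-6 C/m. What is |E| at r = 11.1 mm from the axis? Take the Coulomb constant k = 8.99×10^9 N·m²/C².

Choose a coaxial cylinder of radius r = 11.1 mm (arbitrary length L) as the Gaussian surface (between the conductors, 4.1 mm < r < 22.9 mm).
The shell at 22.9 mm lies outside the Gaussian surface, so λ_enc = λ₁ = -4.54×10^-6 C/m.
Applying ∮E·dA = Q_enc/ε₀ with the end caps contributing no flux:
E = 2k|λ_enc|/r = 2(8.99×10^9)(4.54e-6)/(0.0111) = 7.35×10^6 N/C.

E ≈ 7.35×10^6 N/C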